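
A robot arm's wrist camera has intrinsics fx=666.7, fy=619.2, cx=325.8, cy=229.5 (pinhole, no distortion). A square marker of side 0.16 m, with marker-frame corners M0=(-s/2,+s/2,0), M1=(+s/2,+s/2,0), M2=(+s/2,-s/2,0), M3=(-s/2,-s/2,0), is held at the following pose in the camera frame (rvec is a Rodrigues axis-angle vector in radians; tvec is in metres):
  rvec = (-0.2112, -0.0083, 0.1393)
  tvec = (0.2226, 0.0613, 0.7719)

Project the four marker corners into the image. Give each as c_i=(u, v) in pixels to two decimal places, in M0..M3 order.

c0=(442.63, 334.11) c1=(582.78, 352.46) c2=(590.38, 225.53) c3=(456.18, 208.12)

Intrinsics K: fx=666.7, fy=619.2, cx=325.8, cy=229.5
Marker side s = 0.16 m; corners in marker frame (Z=0):
  M0 = (-0.0800, +0.0800, 0)
  M1 = (+0.0800, +0.0800, 0)
  M2 = (+0.0800, -0.0800, 0)
  M3 = (-0.0800, -0.0800, 0)
rvec = (-0.2112, -0.0083, 0.1393), |rvec| = θ = 0.25314 rad = 14.504°
Rodrigues: sinθ=0.25044, 1−cosθ=0.03187; R = I + sinθ·[k]× + (1−cosθ)·[k]×²:
    [+0.99032 -0.13695 -0.02284]
    [+0.13869 +0.96817 +0.20838]
    [-0.00642 -0.20953 +0.97778]
t = (0.2226, 0.0613, 0.7719) m
M0: Pc = R·M0+t = (+0.13242, +0.12766, +0.75565); u = 666.7·(+0.13242)/0.75565 + 325.8 = 442.6314, v = 619.2·(+0.12766)/0.75565 + 229.5 = 334.1063
M1: Pc = R·M1+t = (+0.29087, +0.14985, +0.75462); u = 666.7·(+0.29087)/0.75462 + 325.8 = 582.7792, v = 619.2·(+0.14985)/0.75462 + 229.5 = 352.4567
M2: Pc = R·M2+t = (+0.31278, -0.00506, +0.78815); u = 666.7·(+0.31278)/0.78815 + 325.8 = 590.3834, v = 619.2·(-0.00506)/0.78815 + 229.5 = 225.5261
M3: Pc = R·M3+t = (+0.15433, -0.02725, +0.78918); u = 666.7·(+0.15433)/0.78918 + 325.8 = 456.1792, v = 619.2·(-0.02725)/0.78918 + 229.5 = 208.1205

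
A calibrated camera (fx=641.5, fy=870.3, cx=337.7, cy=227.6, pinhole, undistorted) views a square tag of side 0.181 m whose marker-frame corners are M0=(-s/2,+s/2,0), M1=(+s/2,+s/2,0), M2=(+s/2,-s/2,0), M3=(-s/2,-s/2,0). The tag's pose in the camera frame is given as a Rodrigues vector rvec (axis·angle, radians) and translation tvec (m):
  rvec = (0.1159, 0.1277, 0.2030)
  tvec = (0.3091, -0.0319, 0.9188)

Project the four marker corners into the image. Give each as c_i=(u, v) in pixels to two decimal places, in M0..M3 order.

Intrinsics K: fx=641.5, fy=870.3, cx=337.7, cy=227.6
Marker side s = 0.181 m; corners in marker frame (Z=0):
  M0 = (-0.0905, +0.0905, 0)
  M1 = (+0.0905, +0.0905, 0)
  M2 = (+0.0905, -0.0905, 0)
  M3 = (-0.0905, -0.0905, 0)
rvec = (0.1159, 0.1277, 0.2030), |rvec| = θ = 0.26636 rad = 15.261°
Rodrigues: sinθ=0.26322, 1−cosθ=0.03527; R = I + sinθ·[k]× + (1−cosθ)·[k]×²:
    [+0.97141 -0.19325 +0.13789]
    [+0.20796 +0.97284 -0.10165]
    [-0.11450 +0.12742 +0.98522]
t = (0.3091, -0.0319, 0.9188) m
M0: Pc = R·M0+t = (+0.20370, +0.03732, +0.94069); u = 641.5·(+0.20370)/0.94069 + 337.7 = 476.6105, v = 870.3·(+0.03732)/0.94069 + 227.6 = 262.1284
M1: Pc = R·M1+t = (+0.37952, +0.07496, +0.91997); u = 641.5·(+0.37952)/0.91997 + 337.7 = 602.3440, v = 870.3·(+0.07496)/0.91997 + 227.6 = 298.5156
M2: Pc = R·M2+t = (+0.41450, -0.10112, +0.89691); u = 641.5·(+0.41450)/0.89691 + 337.7 = 634.1669, v = 870.3·(-0.10112)/0.89691 + 227.6 = 129.4785
M3: Pc = R·M3+t = (+0.23868, -0.13876, +0.91763); u = 641.5·(+0.23868)/0.91763 + 337.7 = 504.5547, v = 870.3·(-0.13876)/0.91763 + 227.6 = 95.9945

c0=(476.61, 262.13) c1=(602.34, 298.52) c2=(634.17, 129.48) c3=(504.55, 95.99)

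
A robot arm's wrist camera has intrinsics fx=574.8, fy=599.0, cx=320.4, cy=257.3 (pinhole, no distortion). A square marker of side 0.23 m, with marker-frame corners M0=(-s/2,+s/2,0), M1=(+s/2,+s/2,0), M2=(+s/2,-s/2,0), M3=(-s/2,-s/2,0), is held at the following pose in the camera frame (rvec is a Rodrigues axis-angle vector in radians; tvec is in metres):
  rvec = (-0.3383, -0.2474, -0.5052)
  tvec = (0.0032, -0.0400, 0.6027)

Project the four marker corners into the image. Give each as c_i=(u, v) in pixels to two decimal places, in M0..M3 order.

Intrinsics K: fx=574.8, fy=599.0, cx=320.4, cy=257.3
Marker side s = 0.23 m; corners in marker frame (Z=0):
  M0 = (-0.1150, +0.1150, 0)
  M1 = (+0.1150, +0.1150, 0)
  M2 = (+0.1150, -0.1150, 0)
  M3 = (-0.1150, -0.1150, 0)
rvec = (-0.3383, -0.2474, -0.5052), |rvec| = θ = 0.65642 rad = 37.610°
Rodrigues: sinθ=0.61028, 1−cosθ=0.20781; R = I + sinθ·[k]× + (1−cosθ)·[k]×²:
    [+0.84738 +0.51006 -0.14758]
    [-0.42933 +0.82171 +0.37480]
    [+0.31244 -0.25424 +0.91528]
t = (0.0032, -0.0400, 0.6027) m
M0: Pc = R·M0+t = (-0.03559, +0.10387, +0.53753); u = 574.8·(-0.03559)/0.53753 + 320.4 = 282.3401, v = 599.0·(+0.10387)/0.53753 + 257.3 = 373.0465
M1: Pc = R·M1+t = (+0.15931, +0.00512, +0.60939); u = 574.8·(+0.15931)/0.60939 + 320.4 = 470.6628, v = 599.0·(+0.00512)/0.60939 + 257.3 = 262.3361
M2: Pc = R·M2+t = (+0.04199, -0.18387, +0.66787); u = 574.8·(+0.04199)/0.66787 + 320.4 = 356.5405, v = 599.0·(-0.18387)/0.66787 + 257.3 = 92.3913
M3: Pc = R·M3+t = (-0.15291, -0.08512, +0.59601); u = 574.8·(-0.15291)/0.59601 + 320.4 = 172.9347, v = 599.0·(-0.08512)/0.59601 + 257.3 = 171.7490

c0=(282.34, 373.05) c1=(470.66, 262.34) c2=(356.54, 92.39) c3=(172.93, 171.75)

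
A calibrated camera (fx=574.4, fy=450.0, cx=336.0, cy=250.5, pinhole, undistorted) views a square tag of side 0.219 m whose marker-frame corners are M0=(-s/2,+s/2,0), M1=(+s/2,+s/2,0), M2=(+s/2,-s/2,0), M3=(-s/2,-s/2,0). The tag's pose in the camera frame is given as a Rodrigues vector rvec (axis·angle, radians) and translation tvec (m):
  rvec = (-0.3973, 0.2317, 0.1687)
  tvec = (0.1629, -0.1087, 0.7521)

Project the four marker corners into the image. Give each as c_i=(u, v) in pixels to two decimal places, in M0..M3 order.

c0=(363.25, 237.13) c1=(541.87, 252.87) c2=(554.59, 135.38) c3=(392.40, 129.18)

Intrinsics K: fx=574.4, fy=450.0, cx=336.0, cy=250.5
Marker side s = 0.219 m; corners in marker frame (Z=0):
  M0 = (-0.1095, +0.1095, 0)
  M1 = (+0.1095, +0.1095, 0)
  M2 = (+0.1095, -0.1095, 0)
  M3 = (-0.1095, -0.1095, 0)
rvec = (-0.3973, 0.2317, 0.1687), |rvec| = θ = 0.48989 rad = 28.069°
Rodrigues: sinθ=0.47053, 1−cosθ=0.11762; R = I + sinθ·[k]× + (1−cosθ)·[k]×²:
    [+0.95974 -0.20715 +0.18970]
    [+0.11692 +0.90869 +0.40075]
    [-0.25539 -0.36244 +0.89633]
t = (0.1629, -0.1087, 0.7521) m
M0: Pc = R·M0+t = (+0.03513, -0.02200, +0.74038); u = 574.4·(+0.03513)/0.74038 + 336.0 = 363.2512, v = 450.0·(-0.02200)/0.74038 + 250.5 = 237.1281
M1: Pc = R·M1+t = (+0.24531, +0.00360, +0.68445); u = 574.4·(+0.24531)/0.68445 + 336.0 = 541.8677, v = 450.0·(+0.00360)/0.68445 + 250.5 = 252.8699
M2: Pc = R·M2+t = (+0.29067, -0.19540, +0.76382); u = 574.4·(+0.29067)/0.76382 + 336.0 = 554.5893, v = 450.0·(-0.19540)/0.76382 + 250.5 = 135.3819
M3: Pc = R·M3+t = (+0.08049, -0.22100, +0.81975); u = 574.4·(+0.08049)/0.81975 + 336.0 = 392.3998, v = 450.0·(-0.22100)/0.81975 + 250.5 = 129.1804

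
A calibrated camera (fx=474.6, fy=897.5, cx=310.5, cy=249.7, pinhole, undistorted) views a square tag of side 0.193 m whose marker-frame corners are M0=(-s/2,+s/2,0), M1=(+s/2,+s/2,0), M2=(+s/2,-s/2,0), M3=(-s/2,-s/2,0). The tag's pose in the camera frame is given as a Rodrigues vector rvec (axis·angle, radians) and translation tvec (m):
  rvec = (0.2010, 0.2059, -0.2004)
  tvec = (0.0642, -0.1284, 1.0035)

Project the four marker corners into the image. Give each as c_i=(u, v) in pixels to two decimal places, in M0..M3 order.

c0=(307.11, 233.52) c1=(394.90, 202.35) c2=(377.30, 28.35) c3=(287.29, 67.96)

Intrinsics K: fx=474.6, fy=897.5, cx=310.5, cy=249.7
Marker side s = 0.193 m; corners in marker frame (Z=0):
  M0 = (-0.0965, +0.0965, 0)
  M1 = (+0.0965, +0.0965, 0)
  M2 = (+0.0965, -0.0965, 0)
  M3 = (-0.0965, -0.0965, 0)
rvec = (0.2010, 0.2059, -0.2004), |rvec| = θ = 0.35065 rad = 20.091°
Rodrigues: sinθ=0.34351, 1−cosθ=0.06085; R = I + sinθ·[k]× + (1−cosθ)·[k]×²:
    [+0.95914 +0.21680 +0.18177]
    [-0.17584 +0.96013 -0.21733]
    [-0.22164 +0.17649 +0.95902]
t = (0.0642, -0.1284, 1.0035) m
M0: Pc = R·M0+t = (-0.00744, -0.01878, +1.04192); u = 474.6·(-0.00744)/1.04192 + 310.5 = 307.1128, v = 897.5·(-0.01878)/1.04192 + 249.7 = 233.5238
M1: Pc = R·M1+t = (+0.17768, -0.05272, +0.99914); u = 474.6·(+0.17768)/0.99914 + 310.5 = 394.8986, v = 897.5·(-0.05272)/0.99914 + 249.7 = 202.3471
M2: Pc = R·M2+t = (+0.13584, -0.23802, +0.96508); u = 474.6·(+0.13584)/0.96508 + 310.5 = 377.3005, v = 897.5·(-0.23802)/0.96508 + 249.7 = 28.3468
M3: Pc = R·M3+t = (-0.04928, -0.20408, +1.00786); u = 474.6·(-0.04928)/1.00786 + 310.5 = 287.2947, v = 897.5·(-0.20408)/1.00786 + 249.7 = 67.9623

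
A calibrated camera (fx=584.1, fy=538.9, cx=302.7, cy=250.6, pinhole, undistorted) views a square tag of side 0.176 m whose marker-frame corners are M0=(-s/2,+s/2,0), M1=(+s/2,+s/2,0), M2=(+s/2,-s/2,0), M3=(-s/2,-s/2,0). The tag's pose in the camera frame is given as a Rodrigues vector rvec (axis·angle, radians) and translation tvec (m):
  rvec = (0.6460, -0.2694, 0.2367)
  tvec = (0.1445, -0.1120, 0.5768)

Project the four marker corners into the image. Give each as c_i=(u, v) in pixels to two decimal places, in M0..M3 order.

Intrinsics K: fx=584.1, fy=538.9, cx=302.7, cy=250.6
Marker side s = 0.176 m; corners in marker frame (Z=0):
  M0 = (-0.0880, +0.0880, 0)
  M1 = (+0.0880, +0.0880, 0)
  M2 = (+0.0880, -0.0880, 0)
  M3 = (-0.0880, -0.0880, 0)
rvec = (0.6460, -0.2694, 0.2367), |rvec| = θ = 0.73886 rad = 42.334°
Rodrigues: sinθ=0.67345, 1−cosθ=0.26077; R = I + sinθ·[k]× + (1−cosθ)·[k]×²:
    [+0.93857 -0.29887 -0.17251]
    [+0.13261 +0.77390 -0.61927]
    [+0.31859 +0.55835 +0.76600]
t = (0.1445, -0.1120, 0.5768) m
M0: Pc = R·M0+t = (+0.03560, -0.05557, +0.59790); u = 584.1·(+0.03560)/0.59790 + 302.7 = 337.4832, v = 538.9·(-0.05557)/0.59790 + 250.6 = 200.5164
M1: Pc = R·M1+t = (+0.20079, -0.03223, +0.65397); u = 584.1·(+0.20079)/0.65397 + 302.7 = 482.0407, v = 538.9·(-0.03223)/0.65397 + 250.6 = 224.0439
M2: Pc = R·M2+t = (+0.25340, -0.16843, +0.55570); u = 584.1·(+0.25340)/0.55570 + 302.7 = 569.0447, v = 538.9·(-0.16843)/0.55570 + 250.6 = 87.2592
M3: Pc = R·M3+t = (+0.08821, -0.19177, +0.49963); u = 584.1·(+0.08821)/0.49963 + 302.7 = 405.8192, v = 538.9·(-0.19177)/0.49963 + 250.6 = 43.7534

c0=(337.48, 200.52) c1=(482.04, 224.04) c2=(569.04, 87.26) c3=(405.82, 43.75)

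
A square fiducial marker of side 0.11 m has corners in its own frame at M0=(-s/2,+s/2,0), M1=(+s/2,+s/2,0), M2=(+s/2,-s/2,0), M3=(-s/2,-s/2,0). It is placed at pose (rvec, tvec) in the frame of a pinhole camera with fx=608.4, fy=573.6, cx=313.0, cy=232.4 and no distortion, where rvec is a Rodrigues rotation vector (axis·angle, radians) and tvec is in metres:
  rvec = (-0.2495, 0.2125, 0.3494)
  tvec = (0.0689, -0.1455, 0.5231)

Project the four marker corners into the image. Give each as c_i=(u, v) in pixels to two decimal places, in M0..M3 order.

c0=(311.25, 109.57) c1=(434.44, 142.14) c2=(475.77, 35.80) c3=(355.57, 9.84)

Intrinsics K: fx=608.4, fy=573.6, cx=313.0, cy=232.4
Marker side s = 0.11 m; corners in marker frame (Z=0):
  M0 = (-0.0550, +0.0550, 0)
  M1 = (+0.0550, +0.0550, 0)
  M2 = (+0.0550, -0.0550, 0)
  M3 = (-0.0550, -0.0550, 0)
rvec = (-0.2495, 0.2125, 0.3494), |rvec| = θ = 0.47905 rad = 27.447°
Rodrigues: sinθ=0.46093, 1−cosθ=0.11257; R = I + sinθ·[k]× + (1−cosθ)·[k]×²:
    [+0.91797 -0.36219 +0.16170]
    [+0.31018 +0.90958 +0.27649]
    [-0.24723 -0.20365 +0.94732]
t = (0.0689, -0.1455, 0.5231) m
M0: Pc = R·M0+t = (-0.00151, -0.11253, +0.52550); u = 608.4·(-0.00151)/0.52550 + 313.0 = 311.2529, v = 573.6·(-0.11253)/0.52550 + 232.4 = 109.5660
M1: Pc = R·M1+t = (+0.09947, -0.07841, +0.49830); u = 608.4·(+0.09947)/0.49830 + 313.0 = 434.4445, v = 573.6·(-0.07841)/0.49830 + 232.4 = 142.1382
M2: Pc = R·M2+t = (+0.13931, -0.17847, +0.52070); u = 608.4·(+0.13931)/0.52070 + 313.0 = 475.7714, v = 573.6·(-0.17847)/0.52070 + 232.4 = 35.8029
M3: Pc = R·M3+t = (+0.03833, -0.21259, +0.54790); u = 608.4·(+0.03833)/0.54790 + 313.0 = 355.5653, v = 573.6·(-0.21259)/0.54790 + 232.4 = 9.8403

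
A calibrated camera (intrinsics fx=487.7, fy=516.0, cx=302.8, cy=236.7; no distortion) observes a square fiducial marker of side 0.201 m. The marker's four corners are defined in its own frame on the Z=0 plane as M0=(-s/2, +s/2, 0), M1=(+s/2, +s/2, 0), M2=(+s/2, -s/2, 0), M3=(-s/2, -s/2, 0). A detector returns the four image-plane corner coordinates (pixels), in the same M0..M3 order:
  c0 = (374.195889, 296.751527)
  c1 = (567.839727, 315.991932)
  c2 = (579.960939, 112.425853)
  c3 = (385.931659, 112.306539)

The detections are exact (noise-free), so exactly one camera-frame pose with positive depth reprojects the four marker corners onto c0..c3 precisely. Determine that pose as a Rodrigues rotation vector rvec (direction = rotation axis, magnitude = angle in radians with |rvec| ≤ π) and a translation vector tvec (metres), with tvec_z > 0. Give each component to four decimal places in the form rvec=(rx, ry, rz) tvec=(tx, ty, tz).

Intrinsics K: fx=487.7, fy=516.0, cx=302.8, cy=236.7
Marker side s = 0.201 m; corners in marker frame (Z=0):
  M0 = (-0.1005, +0.1005, 0)
  M1 = (+0.1005, +0.1005, 0)
  M2 = (+0.1005, -0.1005, 0)
  M3 = (-0.1005, -0.1005, 0)
Detected image corners:
  c0 = (374.195889, 296.751527) px
  c1 = (567.839727, 315.991932) px
  c2 = (579.960939, 112.425853) px
  c3 = (385.931659, 112.306539) px
Planar DLT: solve 8×8 A·h = b for H (H[2,2]=1):
  H  [+730.95799 -68.94328 +472.22789]
  H  [-54.39012 +958.62900 +208.93382]
  H  [-0.48934 -0.02022 +1.00000]
B = K⁻¹H; ‖b₁‖=1.871631, ‖b₂‖=1.871631; λ = 2/(‖b₁‖+‖b₂‖) = 0.534293, sign → tz>0 ⇒ λ=+0.534293
r₁ = λ·B[:,0] = (+0.96312,+0.06361,-0.26145); r₂ = λ·B[:,1] = (-0.06882,+0.99757,-0.01080)
r₃ = r₁×r₂ = (+0.26013,+0.02840,+0.96516); SVD([r₁ r₂ r₃]) → R = UVᵀ:
  R  [+0.96312 -0.06882 +0.26013]
  R  [+0.06361 +0.99757 +0.02840]
  R  [-0.26145 -0.01080 +0.96516]
t = (+0.18561, -0.02875, +0.53429) m
tr R = 2.925846; θ = arccos((tr R − 1)/2) = 0.273161 rad = 15.651°
axis k = ((R−Rᵀ)₃₂, (R−Rᵀ)₁₃, (R−Rᵀ)₂₁) / (2 sinθ) = (-0.072657, +0.966681, +0.245455)
rvec = θ·k = (-0.019847, +0.264060, +0.067049)

rvec=(-0.0198, 0.2641, 0.0670) tvec=(0.1856, -0.0288, 0.5343)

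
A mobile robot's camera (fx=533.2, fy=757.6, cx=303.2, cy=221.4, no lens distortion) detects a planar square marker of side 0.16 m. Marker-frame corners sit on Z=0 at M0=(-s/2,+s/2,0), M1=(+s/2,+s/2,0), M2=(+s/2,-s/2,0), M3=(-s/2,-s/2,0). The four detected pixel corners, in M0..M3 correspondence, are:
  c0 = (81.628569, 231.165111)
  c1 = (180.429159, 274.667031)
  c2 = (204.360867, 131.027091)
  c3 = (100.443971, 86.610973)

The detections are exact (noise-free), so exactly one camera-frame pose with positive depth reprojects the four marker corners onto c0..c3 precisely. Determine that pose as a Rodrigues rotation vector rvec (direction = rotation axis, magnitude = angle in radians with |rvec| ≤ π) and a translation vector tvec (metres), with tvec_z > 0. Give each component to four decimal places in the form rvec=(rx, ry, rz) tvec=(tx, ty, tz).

rvec=(0.2363, 0.0777, 0.2881) tvec=(-0.2413, -0.0408, 0.7944)

Intrinsics K: fx=533.2, fy=757.6, cx=303.2, cy=221.4
Marker side s = 0.16 m; corners in marker frame (Z=0):
  M0 = (-0.0800, +0.0800, 0)
  M1 = (+0.0800, +0.0800, 0)
  M2 = (+0.0800, -0.0800, 0)
  M3 = (-0.0800, -0.0800, 0)
Detected image corners:
  c0 = (81.628569, 231.165111) px
  c1 = (180.429159, 274.667031) px
  c2 = (204.360867, 131.027091) px
  c3 = (100.443971, 86.610973) px
Planar DLT: solve 8×8 A·h = b for H (H[2,2]=1):
  H  [+625.56788 -90.39682 +141.23994]
  H  [+265.05753 +955.65130 +182.52784]
  H  [-0.05317 +0.30427 +1.00000]
B = K⁻¹H; ‖b₁‖=1.258841, ‖b₂‖=1.258841; λ = 2/(‖b₁‖+‖b₂‖) = 0.794381, sign → tz>0 ⇒ λ=+0.794381
r₁ = λ·B[:,0] = (+0.95601,+0.29027,-0.04224); r₂ = λ·B[:,1] = (-0.27212,+0.93141,+0.24171)
r₃ = r₁×r₂ = (+0.10950,-0.21958,+0.96943); SVD([r₁ r₂ r₃]) → R = UVᵀ:
  R  [+0.95601 -0.27212 +0.10950]
  R  [+0.29027 +0.93141 -0.21958]
  R  [-0.04224 +0.24171 +0.96943]
t = (-0.24129, -0.04076, +0.79438) m
tr R = 2.856854; θ = arccos((tr R − 1)/2) = 0.380640 rad = 21.809°
axis k = ((R−Rᵀ)₃₂, (R−Rᵀ)₁₃, (R−Rᵀ)₂₁) / (2 sinθ) = (+0.620819, +0.204215, +0.756888)
rvec = θ·k = (+0.236309, +0.077733, +0.288102)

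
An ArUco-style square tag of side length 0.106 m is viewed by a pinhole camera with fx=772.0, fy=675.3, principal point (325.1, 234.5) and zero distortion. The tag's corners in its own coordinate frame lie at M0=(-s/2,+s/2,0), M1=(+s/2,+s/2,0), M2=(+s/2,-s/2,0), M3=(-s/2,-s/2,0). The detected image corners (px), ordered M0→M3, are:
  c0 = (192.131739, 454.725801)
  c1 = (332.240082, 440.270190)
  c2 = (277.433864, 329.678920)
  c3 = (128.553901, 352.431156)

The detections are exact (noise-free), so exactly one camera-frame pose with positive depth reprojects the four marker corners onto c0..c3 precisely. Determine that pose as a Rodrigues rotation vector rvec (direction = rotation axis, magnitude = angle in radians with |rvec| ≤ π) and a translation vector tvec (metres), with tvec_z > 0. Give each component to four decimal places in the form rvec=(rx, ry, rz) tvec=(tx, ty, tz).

Intrinsics K: fx=772.0, fy=675.3, cx=325.1, cy=234.5
Marker side s = 0.106 m; corners in marker frame (Z=0):
  M0 = (-0.0530, +0.0530, 0)
  M1 = (+0.0530, +0.0530, 0)
  M2 = (+0.0530, -0.0530, 0)
  M3 = (-0.0530, -0.0530, 0)
Detected image corners:
  c0 = (192.131739, 454.725801) px
  c1 = (332.240082, 440.270190) px
  c2 = (277.433864, 329.678920) px
  c3 = (128.553901, 352.431156) px
Planar DLT: solve 8×8 A·h = b for H (H[2,2]=1):
  H  [+1223.48778 +749.39943 +231.59929]
  H  [-407.53909 +1324.49383 +396.86916]
  H  [-0.59279 +0.81553 +1.00000]
B = K⁻¹H; ‖b₁‖=1.968441, ‖b₂‖=1.968441; λ = 2/(‖b₁‖+‖b₂‖) = 0.508016, sign → tz>0 ⇒ λ=+0.508016
r₁ = λ·B[:,0] = (+0.93194,-0.20201,-0.30115); r₂ = λ·B[:,1] = (+0.31868,+0.85253,+0.41430)
r₃ = r₁×r₂ = (+0.17304,-0.48207,+0.85887); SVD([r₁ r₂ r₃]) → R = UVᵀ:
  R  [+0.93194 +0.31868 +0.17304]
  R  [-0.20201 +0.85253 -0.48207]
  R  [-0.30115 +0.41430 +0.85887]
t = (-0.06153, +0.12215, +0.50802) m
tr R = 2.643335; θ = arccos((tr R − 1)/2) = 0.606466 rad = 34.748°
axis k = ((R−Rᵀ)₃₂, (R−Rᵀ)₁₃, (R−Rᵀ)₂₁) / (2 sinθ) = (+0.786337, +0.415976, -0.456768)
rvec = θ·k = (+0.476887, +0.252275, -0.277014)

rvec=(0.4769, 0.2523, -0.2770) tvec=(-0.0615, 0.1221, 0.5080)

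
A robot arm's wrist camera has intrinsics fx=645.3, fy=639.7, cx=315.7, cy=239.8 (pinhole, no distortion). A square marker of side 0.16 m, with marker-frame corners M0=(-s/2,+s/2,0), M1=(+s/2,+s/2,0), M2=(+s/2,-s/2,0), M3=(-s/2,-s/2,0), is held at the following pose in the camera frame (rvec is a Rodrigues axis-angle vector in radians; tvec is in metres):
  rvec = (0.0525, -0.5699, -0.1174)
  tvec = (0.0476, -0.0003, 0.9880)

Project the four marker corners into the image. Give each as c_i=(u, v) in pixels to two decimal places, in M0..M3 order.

c0=(307.88, 299.68) c1=(391.68, 282.37) c2=(382.95, 183.78) c3=(297.18, 192.35)

Intrinsics K: fx=645.3, fy=639.7, cx=315.7, cy=239.8
Marker side s = 0.16 m; corners in marker frame (Z=0):
  M0 = (-0.0800, +0.0800, 0)
  M1 = (+0.0800, +0.0800, 0)
  M2 = (+0.0800, -0.0800, 0)
  M3 = (-0.0800, -0.0800, 0)
rvec = (0.0525, -0.5699, -0.1174), |rvec| = θ = 0.58423 rad = 33.474°
Rodrigues: sinθ=0.55156, 1−cosθ=0.16586; R = I + sinθ·[k]× + (1−cosθ)·[k]×²:
    [+0.83548 +0.09630 -0.54102]
    [-0.12537 +0.99196 -0.01705]
    [+0.53503 +0.08208 +0.84083]
t = (0.0476, -0.0003, 0.9880) m
M0: Pc = R·M0+t = (-0.01153, +0.08909, +0.95176); u = 645.3·(-0.01153)/0.95176 + 315.7 = 307.8796, v = 639.7·(+0.08909)/0.95176 + 239.8 = 299.6772
M1: Pc = R·M1+t = (+0.12214, +0.06903, +1.03737); u = 645.3·(+0.12214)/1.03737 + 315.7 = 391.6788, v = 639.7·(+0.06903)/1.03737 + 239.8 = 282.3660
M2: Pc = R·M2+t = (+0.10673, -0.08969, +1.02424); u = 645.3·(+0.10673)/1.02424 + 315.7 = 382.9459, v = 639.7·(-0.08969)/1.02424 + 239.8 = 183.7849
M3: Pc = R·M3+t = (-0.02694, -0.06963, +0.93863); u = 645.3·(-0.02694)/0.93863 + 315.7 = 297.1778, v = 639.7·(-0.06963)/0.93863 + 239.8 = 192.3474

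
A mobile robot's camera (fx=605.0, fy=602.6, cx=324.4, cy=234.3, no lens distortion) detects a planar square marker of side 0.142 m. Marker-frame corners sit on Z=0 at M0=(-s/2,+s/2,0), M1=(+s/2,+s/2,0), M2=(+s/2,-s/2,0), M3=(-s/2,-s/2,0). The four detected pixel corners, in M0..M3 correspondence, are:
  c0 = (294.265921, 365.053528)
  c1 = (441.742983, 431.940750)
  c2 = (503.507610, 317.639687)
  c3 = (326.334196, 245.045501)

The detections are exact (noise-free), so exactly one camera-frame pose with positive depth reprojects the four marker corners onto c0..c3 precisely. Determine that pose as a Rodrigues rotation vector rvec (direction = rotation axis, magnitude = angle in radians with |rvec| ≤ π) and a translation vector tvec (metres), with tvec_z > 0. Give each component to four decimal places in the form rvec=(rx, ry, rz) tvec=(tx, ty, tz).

Intrinsics K: fx=605.0, fy=602.6, cx=324.4, cy=234.3
Marker side s = 0.142 m; corners in marker frame (Z=0):
  M0 = (-0.0710, +0.0710, 0)
  M1 = (+0.0710, +0.0710, 0)
  M2 = (+0.0710, -0.0710, 0)
  M3 = (-0.0710, -0.0710, 0)
Detected image corners:
  c0 = (294.265921, 365.053528) px
  c1 = (441.742983, 431.940750) px
  c2 = (503.507610, 317.639687) px
  c3 = (326.334196, 245.045501) px
Planar DLT: solve 8×8 A·h = b for H (H[2,2]=1):
  H  [+992.77212 +135.70341 +387.40695]
  H  [+366.50881 +1227.94728 +343.94792]
  H  [-0.36166 +1.18381 +1.00000]
B = K⁻¹H; ‖b₁‖=2.014515, ‖b₂‖=2.014515; λ = 2/(‖b₁‖+‖b₂‖) = 0.496397, sign → tz>0 ⇒ λ=+0.496397
r₁ = λ·B[:,0] = (+0.91082,+0.37172,-0.17952); r₂ = λ·B[:,1] = (-0.20375,+0.78305,+0.58764)
r₃ = r₁×r₂ = (+0.35901,-0.49866,+0.78896); SVD([r₁ r₂ r₃]) → R = UVᵀ:
  R  [+0.91082 -0.20375 +0.35901]
  R  [+0.37172 +0.78305 -0.49866]
  R  [-0.17952 +0.58764 +0.78896]
t = (+0.05170, +0.09032, +0.49640) m
tr R = 2.482829; θ = arccos((tr R − 1)/2) = 0.735621 rad = 42.148°
axis k = ((R−Rᵀ)₃₂, (R−Rᵀ)₁₃, (R−Rᵀ)₂₁) / (2 sinθ) = (+0.809403, +0.401266, +0.428781)
rvec = θ·k = (+0.595413, +0.295180, +0.315420)

rvec=(0.5954, 0.2952, 0.3154) tvec=(0.0517, 0.0903, 0.4964)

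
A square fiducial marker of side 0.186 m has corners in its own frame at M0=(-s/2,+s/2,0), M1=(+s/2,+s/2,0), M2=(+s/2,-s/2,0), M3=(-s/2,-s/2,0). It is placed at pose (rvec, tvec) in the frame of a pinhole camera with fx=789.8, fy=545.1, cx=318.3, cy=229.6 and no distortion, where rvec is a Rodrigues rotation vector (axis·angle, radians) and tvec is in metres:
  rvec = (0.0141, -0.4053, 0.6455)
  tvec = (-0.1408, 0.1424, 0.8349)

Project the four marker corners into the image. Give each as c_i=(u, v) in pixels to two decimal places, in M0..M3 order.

c0=(55.64, 341.94) c1=(200.46, 401.60) c2=(301.34, 305.18) c3=(168.83, 238.83)

Intrinsics K: fx=789.8, fy=545.1, cx=318.3, cy=229.6
Marker side s = 0.186 m; corners in marker frame (Z=0):
  M0 = (-0.0930, +0.0930, 0)
  M1 = (+0.0930, +0.0930, 0)
  M2 = (+0.0930, -0.0930, 0)
  M3 = (-0.0930, -0.0930, 0)
rvec = (0.0141, -0.4053, 0.6455), |rvec| = θ = 0.76232 rad = 43.678°
Rodrigues: sinθ=0.69060, 1−cosθ=0.27677; R = I + sinθ·[k]× + (1−cosθ)·[k]×²:
    [+0.72333 -0.58749 -0.36283]
    [+0.58205 +0.80147 -0.13737]
    [+0.37150 -0.11182 +0.92167]
t = (-0.1408, 0.1424, 0.8349) m
M0: Pc = R·M0+t = (-0.26271, +0.16281, +0.78995); u = 789.8·(-0.26271)/0.78995 + 318.3 = 55.6437, v = 545.1·(+0.16281)/0.78995 + 229.6 = 341.9430
M1: Pc = R·M1+t = (-0.12817, +0.27107, +0.85905); u = 789.8·(-0.12817)/0.85905 + 318.3 = 200.4646, v = 545.1·(+0.27107)/0.85905 + 229.6 = 401.6023
M2: Pc = R·M2+t = (-0.01889, +0.12199, +0.87985); u = 789.8·(-0.01889)/0.87985 + 318.3 = 301.3400, v = 545.1·(+0.12199)/0.87985 + 229.6 = 305.1801
M3: Pc = R·M3+t = (-0.15343, +0.01373, +0.81075); u = 789.8·(-0.15343)/0.81075 + 318.3 = 168.8320, v = 545.1·(+0.01373)/0.81075 + 229.6 = 238.8333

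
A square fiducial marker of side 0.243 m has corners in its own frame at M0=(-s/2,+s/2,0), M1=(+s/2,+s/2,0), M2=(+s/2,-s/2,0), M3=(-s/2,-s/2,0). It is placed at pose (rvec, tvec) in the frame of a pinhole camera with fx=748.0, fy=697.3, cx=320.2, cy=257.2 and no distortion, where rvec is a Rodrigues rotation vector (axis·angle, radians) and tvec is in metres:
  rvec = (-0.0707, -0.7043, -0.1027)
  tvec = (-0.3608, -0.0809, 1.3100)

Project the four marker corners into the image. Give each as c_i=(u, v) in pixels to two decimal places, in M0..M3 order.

c0=(53.00, 284.60) c1=(182.80, 272.88) c2=(168.12, 152.03) c3=(37.21, 148.24)

Intrinsics K: fx=748.0, fy=697.3, cx=320.2, cy=257.2
Marker side s = 0.243 m; corners in marker frame (Z=0):
  M0 = (-0.1215, +0.1215, 0)
  M1 = (+0.1215, +0.1215, 0)
  M2 = (+0.1215, -0.1215, 0)
  M3 = (-0.1215, -0.1215, 0)
rvec = (-0.0707, -0.7043, -0.1027), |rvec| = θ = 0.71525 rad = 40.981°
Rodrigues: sinθ=0.65581, 1−cosθ=0.24507; R = I + sinθ·[k]× + (1−cosθ)·[k]×²:
    [+0.75732 +0.11802 -0.64229]
    [-0.07031 +0.99255 +0.09947]
    [+0.64924 -0.03017 +0.75998]
t = (-0.3608, -0.0809, 1.3100) m
M0: Pc = R·M0+t = (-0.43848, +0.04824, +1.22745); u = 748.0·(-0.43848)/1.22745 + 320.2 = 52.9960, v = 697.3·(+0.04824)/1.22745 + 257.2 = 284.6034
M1: Pc = R·M1+t = (-0.25445, +0.03115, +1.38522); u = 748.0·(-0.25445)/1.38522 + 320.2 = 182.8023, v = 697.3·(+0.03115)/1.38522 + 257.2 = 272.8817
M2: Pc = R·M2+t = (-0.28312, -0.21004, +1.39255); u = 748.0·(-0.28312)/1.39255 + 320.2 = 168.1213, v = 697.3·(-0.21004)/1.39255 + 257.2 = 152.0264
M3: Pc = R·M3+t = (-0.46715, -0.19295, +1.23478); u = 748.0·(-0.46715)/1.23478 + 320.2 = 37.2101, v = 697.3·(-0.19295)/1.23478 + 257.2 = 148.2370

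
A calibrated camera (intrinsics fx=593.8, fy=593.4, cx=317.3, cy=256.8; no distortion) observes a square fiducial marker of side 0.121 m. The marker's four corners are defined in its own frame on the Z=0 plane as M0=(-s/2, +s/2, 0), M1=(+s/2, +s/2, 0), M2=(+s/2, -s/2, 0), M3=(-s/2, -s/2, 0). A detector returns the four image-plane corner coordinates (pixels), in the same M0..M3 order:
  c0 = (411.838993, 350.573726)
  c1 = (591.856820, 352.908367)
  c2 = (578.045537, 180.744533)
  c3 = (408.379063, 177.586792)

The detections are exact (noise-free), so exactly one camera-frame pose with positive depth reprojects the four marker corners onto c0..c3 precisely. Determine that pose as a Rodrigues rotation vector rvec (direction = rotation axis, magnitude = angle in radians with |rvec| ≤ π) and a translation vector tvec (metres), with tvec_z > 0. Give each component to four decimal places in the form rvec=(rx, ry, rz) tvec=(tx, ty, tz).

Intrinsics K: fx=593.8, fy=593.4, cx=317.3, cy=256.8
Marker side s = 0.121 m; corners in marker frame (Z=0):
  M0 = (-0.0605, +0.0605, 0)
  M1 = (+0.0605, +0.0605, 0)
  M2 = (+0.0605, -0.0605, 0)
  M3 = (-0.0605, -0.0605, 0)
Detected image corners:
  c0 = (411.838993, 350.573726) px
  c1 = (591.856820, 352.908367) px
  c2 = (578.045537, 180.744533) px
  c3 = (408.379063, 177.586792) px
Planar DLT: solve 8×8 A·h = b for H (H[2,2]=1):
  H  [+1467.20784 -173.10606 +497.65153]
  H  [+35.33714 +1295.73030 +262.89081]
  H  [+0.04724 -0.49162 +1.00000]
B = K⁻¹H; ‖b₁‖=2.446404, ‖b₂‖=2.446404; λ = 2/(‖b₁‖+‖b₂‖) = 0.408763, sign → tz>0 ⇒ λ=+0.408763
r₁ = λ·B[:,0] = (+0.99969,+0.01599,+0.01931); r₂ = λ·B[:,1] = (-0.01178,+0.97953,-0.20096)
r₃ = r₁×r₂ = (-0.02213,+0.20067,+0.97941); SVD([r₁ r₂ r₃]) → R = UVᵀ:
  R  [+0.99969 -0.01178 -0.02213]
  R  [+0.01599 +0.97953 +0.20067]
  R  [+0.01931 -0.20096 +0.97941]
t = (+0.12415, +0.00420, +0.40876) m
tr R = 2.958625; θ = arccos((tr R − 1)/2) = 0.203762 rad = 11.675°
axis k = ((R−Rᵀ)₃₂, (R−Rᵀ)₁₃, (R−Rᵀ)₂₁) / (2 sinθ) = (-0.992376, -0.102388, +0.068608)
rvec = θ·k = (-0.202208, -0.020863, +0.013980)

rvec=(-0.2022, -0.0209, 0.0140) tvec=(0.1242, 0.0042, 0.4088)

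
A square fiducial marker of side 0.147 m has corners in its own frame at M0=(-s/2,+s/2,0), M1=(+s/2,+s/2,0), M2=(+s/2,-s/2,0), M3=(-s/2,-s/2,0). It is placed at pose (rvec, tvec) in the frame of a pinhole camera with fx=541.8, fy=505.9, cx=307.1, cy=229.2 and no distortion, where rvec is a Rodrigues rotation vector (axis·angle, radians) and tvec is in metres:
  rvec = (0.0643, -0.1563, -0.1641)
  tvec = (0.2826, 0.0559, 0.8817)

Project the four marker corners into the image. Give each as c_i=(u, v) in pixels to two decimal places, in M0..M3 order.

c0=(444.70, 310.36) c1=(527.73, 294.50) c2=(516.37, 212.79) c3=(431.98, 226.78)

Intrinsics K: fx=541.8, fy=505.9, cx=307.1, cy=229.2
Marker side s = 0.147 m; corners in marker frame (Z=0):
  M0 = (-0.0735, +0.0735, 0)
  M1 = (+0.0735, +0.0735, 0)
  M2 = (+0.0735, -0.0735, 0)
  M3 = (-0.0735, -0.0735, 0)
rvec = (0.0643, -0.1563, -0.1641), |rvec| = θ = 0.23557 rad = 13.497°
Rodrigues: sinθ=0.23340, 1−cosθ=0.02762; R = I + sinθ·[k]× + (1−cosθ)·[k]×²:
    [+0.97444 +0.15758 -0.16011]
    [-0.16759 +0.98454 -0.05094]
    [+0.14961 +0.07647 +0.98578]
t = (0.2826, 0.0559, 0.8817) m
M0: Pc = R·M0+t = (+0.22256, +0.14058, +0.87632); u = 541.8·(+0.22256)/0.87632 + 307.1 = 444.7016, v = 505.9·(+0.14058)/0.87632 + 229.2 = 310.3573
M1: Pc = R·M1+t = (+0.36580, +0.11595, +0.89832); u = 541.8·(+0.36580)/0.89832 + 307.1 = 527.7265, v = 505.9·(+0.11595)/0.89832 + 229.2 = 294.4966
M2: Pc = R·M2+t = (+0.34264, -0.02878, +0.88708); u = 541.8·(+0.34264)/0.88708 + 307.1 = 516.3739, v = 505.9·(-0.02878)/0.88708 + 229.2 = 212.7859
M3: Pc = R·M3+t = (+0.19940, -0.00415, +0.86508); u = 541.8·(+0.19940)/0.86508 + 307.1 = 431.9815, v = 505.9·(-0.00415)/0.86508 + 229.2 = 226.7755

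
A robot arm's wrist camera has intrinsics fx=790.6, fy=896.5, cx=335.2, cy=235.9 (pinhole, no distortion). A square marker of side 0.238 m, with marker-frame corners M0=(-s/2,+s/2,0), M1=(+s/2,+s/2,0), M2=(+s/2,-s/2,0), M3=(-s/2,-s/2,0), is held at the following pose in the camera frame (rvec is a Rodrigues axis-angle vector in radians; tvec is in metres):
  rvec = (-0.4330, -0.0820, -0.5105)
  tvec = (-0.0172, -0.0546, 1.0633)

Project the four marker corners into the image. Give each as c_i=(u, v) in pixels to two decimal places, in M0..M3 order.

c0=(285.52, 319.54) c1=(445.29, 222.55) c2=(354.93, 75.57) c3=(204.88, 158.60)

Intrinsics K: fx=790.6, fy=896.5, cx=335.2, cy=235.9
Marker side s = 0.238 m; corners in marker frame (Z=0):
  M0 = (-0.1190, +0.1190, 0)
  M1 = (+0.1190, +0.1190, 0)
  M2 = (+0.1190, -0.1190, 0)
  M3 = (-0.1190, -0.1190, 0)
rvec = (-0.4330, -0.0820, -0.5105), |rvec| = θ = 0.67441 rad = 38.641°
Rodrigues: sinθ=0.62443, 1−cosθ=0.21892; R = I + sinθ·[k]× + (1−cosθ)·[k]×²:
    [+0.87132 +0.48976 +0.03047]
    [-0.45558 +0.78431 +0.42106]
    [+0.18232 -0.38077 +0.90652]
t = (-0.0172, -0.0546, 1.0633) m
M0: Pc = R·M0+t = (-0.06261, +0.09295, +0.99629); u = 790.6·(-0.06261)/0.99629 + 335.2 = 285.5198, v = 896.5·(+0.09295)/0.99629 + 235.9 = 319.5377
M1: Pc = R·M1+t = (+0.14477, -0.01548, +1.03969); u = 790.6·(+0.14477)/1.03969 + 335.2 = 445.2858, v = 896.5·(-0.01548)/1.03969 + 235.9 = 222.5511
M2: Pc = R·M2+t = (+0.02821, -0.20215, +1.13031); u = 790.6·(+0.02821)/1.13031 + 335.2 = 354.9286, v = 896.5·(-0.20215)/1.13031 + 235.9 = 75.5671
M3: Pc = R·M3+t = (-0.17917, -0.09372, +1.08691); u = 790.6·(-0.17917)/1.08691 + 335.2 = 204.8759, v = 896.5·(-0.09372)/1.08691 + 235.9 = 158.5994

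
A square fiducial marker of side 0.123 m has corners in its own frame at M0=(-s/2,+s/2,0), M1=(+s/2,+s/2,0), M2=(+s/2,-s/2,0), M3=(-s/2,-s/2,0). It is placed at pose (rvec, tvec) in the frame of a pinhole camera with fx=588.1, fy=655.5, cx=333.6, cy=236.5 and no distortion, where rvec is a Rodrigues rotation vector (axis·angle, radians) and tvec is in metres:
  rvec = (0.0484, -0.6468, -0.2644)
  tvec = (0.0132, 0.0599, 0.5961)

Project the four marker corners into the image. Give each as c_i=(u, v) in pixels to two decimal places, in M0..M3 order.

c0=(313.03, 392.57) c1=(401.89, 342.37) c2=(377.15, 220.38) c3=(282.54, 256.00)

Intrinsics K: fx=588.1, fy=655.5, cx=333.6, cy=236.5
Marker side s = 0.123 m; corners in marker frame (Z=0):
  M0 = (-0.0615, +0.0615, 0)
  M1 = (+0.0615, +0.0615, 0)
  M2 = (+0.0615, -0.0615, 0)
  M3 = (-0.0615, -0.0615, 0)
rvec = (0.0484, -0.6468, -0.2644), |rvec| = θ = 0.70043 rad = 40.132°
Rodrigues: sinθ=0.64455, 1−cosθ=0.23543; R = I + sinθ·[k]× + (1−cosθ)·[k]×²:
    [+0.76569 +0.22828 -0.60134]
    [-0.25833 +0.96533 +0.03753]
    [+0.58905 +0.12661 +0.79811]
t = (0.0132, 0.0599, 0.5961) m
M0: Pc = R·M0+t = (-0.01985, +0.13515, +0.56766); u = 588.1·(-0.01985)/0.56766 + 333.6 = 313.0346, v = 655.5·(+0.13515)/0.56766 + 236.5 = 392.5689
M1: Pc = R·M1+t = (+0.07433, +0.10338, +0.64011); u = 588.1·(+0.07433)/0.64011 + 333.6 = 401.8896, v = 655.5·(+0.10338)/0.64011 + 236.5 = 342.3655
M2: Pc = R·M2+t = (+0.04625, -0.01535, +0.62454); u = 588.1·(+0.04625)/0.62454 + 333.6 = 377.1520, v = 655.5·(-0.01535)/0.62454 + 236.5 = 220.3840
M3: Pc = R·M3+t = (-0.04793, +0.01642, +0.55209); u = 588.1·(-0.04793)/0.55209 + 333.6 = 282.5442, v = 655.5·(+0.01642)/0.55209 + 236.5 = 255.9951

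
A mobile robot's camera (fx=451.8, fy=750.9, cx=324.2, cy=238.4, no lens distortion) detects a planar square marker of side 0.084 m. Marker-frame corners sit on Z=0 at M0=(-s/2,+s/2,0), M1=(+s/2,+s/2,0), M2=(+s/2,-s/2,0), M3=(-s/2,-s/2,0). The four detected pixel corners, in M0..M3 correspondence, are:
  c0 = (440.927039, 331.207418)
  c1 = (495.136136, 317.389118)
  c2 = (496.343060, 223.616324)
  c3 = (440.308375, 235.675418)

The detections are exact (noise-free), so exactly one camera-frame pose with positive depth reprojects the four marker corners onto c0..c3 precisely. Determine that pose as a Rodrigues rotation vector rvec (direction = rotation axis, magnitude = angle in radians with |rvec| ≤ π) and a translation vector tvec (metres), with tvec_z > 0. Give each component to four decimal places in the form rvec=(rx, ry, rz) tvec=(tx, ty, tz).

rvec=(0.2461, -0.1903, -0.0999) tvec=(0.2027, 0.0332, 0.6346)

Intrinsics K: fx=451.8, fy=750.9, cx=324.2, cy=238.4
Marker side s = 0.084 m; corners in marker frame (Z=0):
  M0 = (-0.0420, +0.0420, 0)
  M1 = (+0.0420, +0.0420, 0)
  M2 = (+0.0420, -0.0420, 0)
  M3 = (-0.0420, -0.0420, 0)
Detected image corners:
  c0 = (440.927039, 331.207418) px
  c1 = (495.136136, 317.389118) px
  c2 = (496.343060, 223.616324) px
  c3 = (440.308375, 235.675418) px
Planar DLT: solve 8×8 A·h = b for H (H[2,2]=1):
  H  [+784.94936 +181.65188 +468.49495]
  H  [-77.93953 +1236.30330 +277.68387]
  H  [+0.27536 +0.39574 +1.00000]
B = K⁻¹H; ‖b₁‖=1.575864, ‖b₂‖=1.575864; λ = 2/(‖b₁‖+‖b₂‖) = 0.634573, sign → tz>0 ⇒ λ=+0.634573
r₁ = λ·B[:,0] = (+0.97711,-0.12134,+0.17473); r₂ = λ·B[:,1] = (+0.07493,+0.96505,+0.25113)
r₃ = r₁×r₂ = (-0.19910,-0.23229,+0.95205); SVD([r₁ r₂ r₃]) → R = UVᵀ:
  R  [+0.97711 +0.07493 -0.19910]
  R  [-0.12134 +0.96505 -0.23229]
  R  [+0.17473 +0.25113 +0.95205]
t = (+0.20267, +0.03320, +0.63457) m
tr R = 2.894210; θ = arccos((tr R − 1)/2) = 0.326704 rad = 18.719°
axis k = ((R−Rᵀ)₃₂, (R−Rᵀ)₁₃, (R−Rᵀ)₂₁) / (2 sinθ) = (+0.753163, -0.582437, -0.305799)
rvec = θ·k = (+0.246062, -0.190285, -0.099906)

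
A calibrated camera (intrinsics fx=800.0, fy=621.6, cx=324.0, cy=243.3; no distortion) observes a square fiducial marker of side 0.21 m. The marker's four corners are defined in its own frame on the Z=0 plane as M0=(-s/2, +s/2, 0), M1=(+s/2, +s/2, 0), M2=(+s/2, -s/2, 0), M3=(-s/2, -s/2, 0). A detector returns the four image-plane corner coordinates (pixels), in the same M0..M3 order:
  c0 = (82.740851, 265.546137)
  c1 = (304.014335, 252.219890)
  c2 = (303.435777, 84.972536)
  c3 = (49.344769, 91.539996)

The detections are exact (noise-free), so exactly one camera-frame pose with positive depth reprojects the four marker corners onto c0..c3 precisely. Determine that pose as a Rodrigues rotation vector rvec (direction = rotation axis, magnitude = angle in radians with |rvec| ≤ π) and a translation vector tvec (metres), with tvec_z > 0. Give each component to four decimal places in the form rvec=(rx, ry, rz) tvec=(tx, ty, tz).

rvec=(0.4786, -0.1781, -0.0340) tvec=(-0.1219, -0.0741, 0.7188)

Intrinsics K: fx=800.0, fy=621.6, cx=324.0, cy=243.3
Marker side s = 0.21 m; corners in marker frame (Z=0):
  M0 = (-0.1050, +0.1050, 0)
  M1 = (+0.1050, +0.1050, 0)
  M2 = (+0.1050, -0.1050, 0)
  M3 = (-0.1050, -0.1050, 0)
Detected image corners:
  c0 = (82.740851, 265.546137) px
  c1 = (304.014335, 252.219890) px
  c2 = (303.435777, 84.972536) px
  c3 = (49.344769, 91.539996) px
Planar DLT: solve 8×8 A·h = b for H (H[2,2]=1):
  H  [+1168.34475 +197.61071 +188.27617]
  H  [-9.22051 +923.44316 +179.19665]
  H  [+0.22601 +0.64134 +1.00000]
B = K⁻¹H; ‖b₁‖=1.391268, ‖b₂‖=1.391268; λ = 2/(‖b₁‖+‖b₂‖) = 0.718769, sign → tz>0 ⇒ λ=+0.718769
r₁ = λ·B[:,0] = (+0.98392,-0.07425,+0.16245); r₂ = λ·B[:,1] = (-0.00915,+0.88737,+0.46097)
r₃ = r₁×r₂ = (-0.17838,-0.45505,+0.87242); SVD([r₁ r₂ r₃]) → R = UVᵀ:
  R  [+0.98392 -0.00915 -0.17838]
  R  [-0.07425 +0.88737 -0.45505]
  R  [+0.16245 +0.46097 +0.87242]
t = (-0.12194, -0.07412, +0.71877) m
tr R = 2.743704; θ = arccos((tr R − 1)/2) = 0.511825 rad = 29.325°
axis k = ((R−Rᵀ)₃₂, (R−Rᵀ)₁₃, (R−Rᵀ)₂₁) / (2 sinθ) = (+0.935154, -0.347951, -0.066458)
rvec = θ·k = (+0.478636, -0.178090, -0.034015)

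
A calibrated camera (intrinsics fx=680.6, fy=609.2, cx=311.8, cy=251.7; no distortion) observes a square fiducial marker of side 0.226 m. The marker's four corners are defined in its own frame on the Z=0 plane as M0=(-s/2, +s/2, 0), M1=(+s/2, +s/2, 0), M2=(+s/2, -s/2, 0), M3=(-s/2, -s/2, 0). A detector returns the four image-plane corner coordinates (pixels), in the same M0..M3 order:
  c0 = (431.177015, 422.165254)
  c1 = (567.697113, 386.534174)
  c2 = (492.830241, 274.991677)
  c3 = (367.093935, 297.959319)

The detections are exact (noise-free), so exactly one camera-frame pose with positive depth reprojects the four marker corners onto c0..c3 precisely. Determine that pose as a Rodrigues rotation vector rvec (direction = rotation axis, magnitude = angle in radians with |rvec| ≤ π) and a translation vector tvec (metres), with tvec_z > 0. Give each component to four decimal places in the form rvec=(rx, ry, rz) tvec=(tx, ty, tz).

rvec=(-0.6387, -0.2842, -0.2687) tvec=(0.2253, 0.1470, 1.0003)

Intrinsics K: fx=680.6, fy=609.2, cx=311.8, cy=251.7
Marker side s = 0.226 m; corners in marker frame (Z=0):
  M0 = (-0.1130, +0.1130, 0)
  M1 = (+0.1130, +0.1130, 0)
  M2 = (+0.1130, -0.1130, 0)
  M3 = (-0.1130, -0.1130, 0)
Detected image corners:
  c0 = (431.177015, 422.165254) px
  c1 = (567.697113, 386.534174) px
  c2 = (492.830241, 274.991677) px
  c3 = (367.093935, 297.959319) px
Planar DLT: solve 8×8 A·h = b for H (H[2,2]=1):
  H  [+736.80007 +55.48931 +465.08370]
  H  [-10.43893 +332.55453 +341.22598]
  H  [+0.34012 -0.54409 +1.00000]
B = K⁻¹H; ‖b₁‖=0.999708, ‖b₂‖=0.999708; λ = 2/(‖b₁‖+‖b₂‖) = 1.000292, sign → tz>0 ⇒ λ=+1.000292
r₁ = λ·B[:,0] = (+0.92703,-0.15771,+0.34022); r₂ = λ·B[:,1] = (+0.33089,+0.77091,-0.54425)
r₃ = r₁×r₂ = (-0.17645,+0.61711,+0.76684); SVD([r₁ r₂ r₃]) → R = UVᵀ:
  R  [+0.92703 +0.33089 -0.17645]
  R  [-0.15771 +0.77091 +0.61711]
  R  [+0.34022 -0.54425 +0.76684]
t = (+0.22528, +0.14700, +1.00029) m
tr R = 2.464778; θ = arccos((tr R − 1)/2) = 0.748972 rad = 42.913°
axis k = ((R−Rᵀ)₃₂, (R−Rᵀ)₁₃, (R−Rᵀ)₂₁) / (2 sinθ) = (-0.852829, -0.379407, -0.358794)
rvec = θ·k = (-0.638745, -0.284165, -0.268727)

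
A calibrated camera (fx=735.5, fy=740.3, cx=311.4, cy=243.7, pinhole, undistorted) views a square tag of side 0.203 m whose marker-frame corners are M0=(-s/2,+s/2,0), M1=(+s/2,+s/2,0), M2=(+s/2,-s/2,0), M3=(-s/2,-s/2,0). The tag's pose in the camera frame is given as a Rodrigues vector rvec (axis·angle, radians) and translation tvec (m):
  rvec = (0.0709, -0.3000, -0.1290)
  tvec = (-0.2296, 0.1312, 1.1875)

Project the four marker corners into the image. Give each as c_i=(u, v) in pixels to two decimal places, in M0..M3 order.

Intrinsics K: fx=735.5, fy=740.3, cx=311.4, cy=243.7
Marker side s = 0.203 m; corners in marker frame (Z=0):
  M0 = (-0.1015, +0.1015, 0)
  M1 = (+0.1015, +0.1015, 0)
  M2 = (+0.1015, -0.1015, 0)
  M3 = (-0.1015, -0.1015, 0)
rvec = (0.0709, -0.3000, -0.1290), |rvec| = θ = 0.33417 rad = 19.146°
Rodrigues: sinθ=0.32798, 1−cosθ=0.05532; R = I + sinθ·[k]× + (1−cosθ)·[k]×²:
    [+0.94717 +0.11608 -0.29898]
    [-0.13715 +0.98927 -0.05042]
    [+0.28992 +0.08876 +0.95293]
t = (-0.2296, 0.1312, 1.1875) m
M0: Pc = R·M0+t = (-0.31396, +0.24553, +1.16708); u = 735.5·(-0.31396)/1.16708 + 311.4 = 113.5434, v = 740.3·(+0.24553)/1.16708 + 243.7 = 399.4446
M1: Pc = R·M1+t = (-0.12168, +0.21769, +1.22594); u = 735.5·(-0.12168)/1.22594 + 311.4 = 238.3980, v = 740.3·(+0.21769)/1.22594 + 243.7 = 375.1554
M2: Pc = R·M2+t = (-0.14524, +0.01687, +1.20792); u = 735.5·(-0.14524)/1.20792 + 311.4 = 222.9613, v = 740.3·(+0.01687)/1.20792 + 243.7 = 254.0385
M3: Pc = R·M3+t = (-0.33752, +0.04471, +1.14906); u = 735.5·(-0.33752)/1.14906 + 311.4 = 95.3583, v = 740.3·(+0.04471)/1.14906 + 243.7 = 272.5050

c0=(113.54, 399.44) c1=(238.40, 375.16) c2=(222.96, 254.04) c3=(95.36, 272.51)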